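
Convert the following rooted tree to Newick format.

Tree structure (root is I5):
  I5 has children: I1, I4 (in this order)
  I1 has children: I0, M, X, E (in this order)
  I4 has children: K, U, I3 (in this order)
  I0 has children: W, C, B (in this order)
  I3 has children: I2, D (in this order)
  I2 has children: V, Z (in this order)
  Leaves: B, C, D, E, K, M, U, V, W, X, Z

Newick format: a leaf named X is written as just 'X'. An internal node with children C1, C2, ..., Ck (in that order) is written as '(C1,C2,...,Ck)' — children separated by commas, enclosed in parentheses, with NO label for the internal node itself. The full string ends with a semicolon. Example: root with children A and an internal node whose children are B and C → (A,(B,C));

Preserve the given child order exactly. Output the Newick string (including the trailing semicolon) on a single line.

internal I5 with children ['I1', 'I4']
  internal I1 with children ['I0', 'M', 'X', 'E']
    internal I0 with children ['W', 'C', 'B']
      leaf 'W' → 'W'
      leaf 'C' → 'C'
      leaf 'B' → 'B'
    → '(W,C,B)'
    leaf 'M' → 'M'
    leaf 'X' → 'X'
    leaf 'E' → 'E'
  → '((W,C,B),M,X,E)'
  internal I4 with children ['K', 'U', 'I3']
    leaf 'K' → 'K'
    leaf 'U' → 'U'
    internal I3 with children ['I2', 'D']
      internal I2 with children ['V', 'Z']
        leaf 'V' → 'V'
        leaf 'Z' → 'Z'
      → '(V,Z)'
      leaf 'D' → 'D'
    → '((V,Z),D)'
  → '(K,U,((V,Z),D))'
→ '(((W,C,B),M,X,E),(K,U,((V,Z),D)))'
Final: (((W,C,B),M,X,E),(K,U,((V,Z),D)));

Answer: (((W,C,B),M,X,E),(K,U,((V,Z),D)));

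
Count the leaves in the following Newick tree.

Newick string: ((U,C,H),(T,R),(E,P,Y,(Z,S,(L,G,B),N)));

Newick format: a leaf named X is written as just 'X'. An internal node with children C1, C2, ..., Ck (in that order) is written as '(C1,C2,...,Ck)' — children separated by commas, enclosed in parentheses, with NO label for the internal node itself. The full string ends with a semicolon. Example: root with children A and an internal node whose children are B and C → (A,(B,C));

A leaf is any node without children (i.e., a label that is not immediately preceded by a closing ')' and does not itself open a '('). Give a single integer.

Answer: 14

Derivation:
Newick: ((U,C,H),(T,R),(E,P,Y,(Z,S,(L,G,B),N)));
Scan left-to-right; a leaf is any maximal label run not followed by '(':
  pos 2: leaf 'U' → count = 1
  pos 4: leaf 'C' → count = 2
  pos 6: leaf 'H' → count = 3
  pos 10: leaf 'T' → count = 4
  pos 12: leaf 'R' → count = 5
  pos 16: leaf 'E' → count = 6
  pos 18: leaf 'P' → count = 7
  pos 20: leaf 'Y' → count = 8
  pos 23: leaf 'Z' → count = 9
  pos 25: leaf 'S' → count = 10
  pos 28: leaf 'L' → count = 11
  pos 30: leaf 'G' → count = 12
  pos 32: leaf 'B' → count = 13
  pos 35: leaf 'N' → count = 14
Total leaves: 14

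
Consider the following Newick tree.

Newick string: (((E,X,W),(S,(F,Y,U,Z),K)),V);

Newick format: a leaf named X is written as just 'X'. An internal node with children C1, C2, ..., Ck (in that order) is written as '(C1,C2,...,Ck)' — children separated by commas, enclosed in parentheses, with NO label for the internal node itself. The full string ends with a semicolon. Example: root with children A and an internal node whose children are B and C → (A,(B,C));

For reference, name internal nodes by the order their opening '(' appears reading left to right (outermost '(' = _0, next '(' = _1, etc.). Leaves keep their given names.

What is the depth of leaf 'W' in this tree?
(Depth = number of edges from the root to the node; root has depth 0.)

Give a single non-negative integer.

Newick: (((E,X,W),(S,(F,Y,U,Z),K)),V);
Naming internals by '(' encounter order: outermost '(' = _0, next = _1, ...
Query node: W
Path from root: _0 -> _1 -> _2 -> W
Depth of W: 3 (number of edges from root)

Answer: 3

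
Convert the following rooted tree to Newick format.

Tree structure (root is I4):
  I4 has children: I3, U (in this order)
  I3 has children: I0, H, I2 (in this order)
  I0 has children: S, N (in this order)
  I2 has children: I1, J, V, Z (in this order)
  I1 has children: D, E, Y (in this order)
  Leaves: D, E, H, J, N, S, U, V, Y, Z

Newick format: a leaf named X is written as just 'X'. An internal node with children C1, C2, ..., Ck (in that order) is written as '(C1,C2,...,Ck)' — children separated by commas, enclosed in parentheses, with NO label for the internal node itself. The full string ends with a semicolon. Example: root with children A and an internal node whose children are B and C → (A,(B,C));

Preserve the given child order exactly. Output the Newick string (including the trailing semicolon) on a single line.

Answer: (((S,N),H,((D,E,Y),J,V,Z)),U);

Derivation:
internal I4 with children ['I3', 'U']
  internal I3 with children ['I0', 'H', 'I2']
    internal I0 with children ['S', 'N']
      leaf 'S' → 'S'
      leaf 'N' → 'N'
    → '(S,N)'
    leaf 'H' → 'H'
    internal I2 with children ['I1', 'J', 'V', 'Z']
      internal I1 with children ['D', 'E', 'Y']
        leaf 'D' → 'D'
        leaf 'E' → 'E'
        leaf 'Y' → 'Y'
      → '(D,E,Y)'
      leaf 'J' → 'J'
      leaf 'V' → 'V'
      leaf 'Z' → 'Z'
    → '((D,E,Y),J,V,Z)'
  → '((S,N),H,((D,E,Y),J,V,Z))'
  leaf 'U' → 'U'
→ '(((S,N),H,((D,E,Y),J,V,Z)),U)'
Final: (((S,N),H,((D,E,Y),J,V,Z)),U);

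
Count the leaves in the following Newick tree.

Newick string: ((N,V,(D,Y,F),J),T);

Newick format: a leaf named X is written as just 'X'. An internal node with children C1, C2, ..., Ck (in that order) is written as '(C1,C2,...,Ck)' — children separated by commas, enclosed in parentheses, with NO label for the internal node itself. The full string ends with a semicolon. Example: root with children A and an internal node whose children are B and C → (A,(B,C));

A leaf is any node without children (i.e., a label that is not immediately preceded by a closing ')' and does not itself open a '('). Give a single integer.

Answer: 7

Derivation:
Newick: ((N,V,(D,Y,F),J),T);
Scan left-to-right; a leaf is any maximal label run not followed by '(':
  pos 2: leaf 'N' → count = 1
  pos 4: leaf 'V' → count = 2
  pos 7: leaf 'D' → count = 3
  pos 9: leaf 'Y' → count = 4
  pos 11: leaf 'F' → count = 5
  pos 14: leaf 'J' → count = 6
  pos 17: leaf 'T' → count = 7
Total leaves: 7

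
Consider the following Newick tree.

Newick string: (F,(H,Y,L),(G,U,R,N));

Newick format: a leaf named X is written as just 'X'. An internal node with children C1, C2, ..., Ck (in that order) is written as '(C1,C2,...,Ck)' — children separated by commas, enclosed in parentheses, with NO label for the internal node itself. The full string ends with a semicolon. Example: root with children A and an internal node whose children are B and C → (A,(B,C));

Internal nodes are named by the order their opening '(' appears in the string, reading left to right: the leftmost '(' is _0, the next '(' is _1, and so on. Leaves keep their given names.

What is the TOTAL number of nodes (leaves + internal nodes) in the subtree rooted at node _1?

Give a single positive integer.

Answer: 4

Derivation:
Newick: (F,(H,Y,L),(G,U,R,N));
Locate _1: it is the '(' at position 3 (the 2nd '(' reading left to right).
Query: subtree rooted at _1
_1: subtree_size = 1 + 3
  H: subtree_size = 1 + 0
  Y: subtree_size = 1 + 0
  L: subtree_size = 1 + 0
Total subtree size of _1: 4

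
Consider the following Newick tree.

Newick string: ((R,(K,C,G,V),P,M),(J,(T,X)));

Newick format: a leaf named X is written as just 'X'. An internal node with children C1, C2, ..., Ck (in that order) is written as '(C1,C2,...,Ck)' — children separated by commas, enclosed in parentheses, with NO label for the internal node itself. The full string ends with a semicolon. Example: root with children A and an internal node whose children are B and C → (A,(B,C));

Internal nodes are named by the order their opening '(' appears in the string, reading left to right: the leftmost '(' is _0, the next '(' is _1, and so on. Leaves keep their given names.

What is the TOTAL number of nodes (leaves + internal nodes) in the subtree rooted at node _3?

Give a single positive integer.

Answer: 5

Derivation:
Newick: ((R,(K,C,G,V),P,M),(J,(T,X)));
Locate _3: it is the '(' at position 19 (the 4th '(' reading left to right).
Query: subtree rooted at _3
_3: subtree_size = 1 + 4
  J: subtree_size = 1 + 0
  _4: subtree_size = 1 + 2
    T: subtree_size = 1 + 0
    X: subtree_size = 1 + 0
Total subtree size of _3: 5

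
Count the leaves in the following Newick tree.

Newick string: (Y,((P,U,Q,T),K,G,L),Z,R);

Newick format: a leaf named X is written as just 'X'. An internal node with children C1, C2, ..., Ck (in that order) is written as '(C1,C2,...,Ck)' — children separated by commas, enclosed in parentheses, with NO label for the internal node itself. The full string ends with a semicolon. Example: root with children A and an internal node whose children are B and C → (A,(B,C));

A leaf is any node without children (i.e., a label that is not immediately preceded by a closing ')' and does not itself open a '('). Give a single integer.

Answer: 10

Derivation:
Newick: (Y,((P,U,Q,T),K,G,L),Z,R);
Scan left-to-right; a leaf is any maximal label run not followed by '(':
  pos 1: leaf 'Y' → count = 1
  pos 5: leaf 'P' → count = 2
  pos 7: leaf 'U' → count = 3
  pos 9: leaf 'Q' → count = 4
  pos 11: leaf 'T' → count = 5
  pos 14: leaf 'K' → count = 6
  pos 16: leaf 'G' → count = 7
  pos 18: leaf 'L' → count = 8
  pos 21: leaf 'Z' → count = 9
  pos 23: leaf 'R' → count = 10
Total leaves: 10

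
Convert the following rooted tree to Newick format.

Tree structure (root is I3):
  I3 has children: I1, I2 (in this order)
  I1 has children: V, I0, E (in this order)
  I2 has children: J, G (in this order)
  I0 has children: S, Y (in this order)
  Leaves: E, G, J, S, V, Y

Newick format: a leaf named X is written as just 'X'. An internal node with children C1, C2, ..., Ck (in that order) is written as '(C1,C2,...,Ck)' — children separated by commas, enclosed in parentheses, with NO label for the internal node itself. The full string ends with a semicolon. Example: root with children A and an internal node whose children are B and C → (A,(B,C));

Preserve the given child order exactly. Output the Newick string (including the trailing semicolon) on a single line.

Answer: ((V,(S,Y),E),(J,G));

Derivation:
internal I3 with children ['I1', 'I2']
  internal I1 with children ['V', 'I0', 'E']
    leaf 'V' → 'V'
    internal I0 with children ['S', 'Y']
      leaf 'S' → 'S'
      leaf 'Y' → 'Y'
    → '(S,Y)'
    leaf 'E' → 'E'
  → '(V,(S,Y),E)'
  internal I2 with children ['J', 'G']
    leaf 'J' → 'J'
    leaf 'G' → 'G'
  → '(J,G)'
→ '((V,(S,Y),E),(J,G))'
Final: ((V,(S,Y),E),(J,G));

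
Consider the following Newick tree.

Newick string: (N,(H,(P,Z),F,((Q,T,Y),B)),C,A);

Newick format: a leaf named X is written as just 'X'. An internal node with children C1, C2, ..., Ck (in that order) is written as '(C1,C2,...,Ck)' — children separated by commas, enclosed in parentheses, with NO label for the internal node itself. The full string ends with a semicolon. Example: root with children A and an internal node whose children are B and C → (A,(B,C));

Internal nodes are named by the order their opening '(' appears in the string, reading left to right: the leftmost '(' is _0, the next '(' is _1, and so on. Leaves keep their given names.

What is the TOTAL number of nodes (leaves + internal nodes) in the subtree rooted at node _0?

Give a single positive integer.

Answer: 16

Derivation:
Newick: (N,(H,(P,Z),F,((Q,T,Y),B)),C,A);
Locate _0: it is the '(' at position 0 (the 1st '(' reading left to right).
Query: subtree rooted at _0
_0: subtree_size = 1 + 15
  N: subtree_size = 1 + 0
  _1: subtree_size = 1 + 11
    H: subtree_size = 1 + 0
    _2: subtree_size = 1 + 2
      P: subtree_size = 1 + 0
      Z: subtree_size = 1 + 0
    F: subtree_size = 1 + 0
    _3: subtree_size = 1 + 5
      _4: subtree_size = 1 + 3
        Q: subtree_size = 1 + 0
        T: subtree_size = 1 + 0
        Y: subtree_size = 1 + 0
      B: subtree_size = 1 + 0
  C: subtree_size = 1 + 0
  A: subtree_size = 1 + 0
Total subtree size of _0: 16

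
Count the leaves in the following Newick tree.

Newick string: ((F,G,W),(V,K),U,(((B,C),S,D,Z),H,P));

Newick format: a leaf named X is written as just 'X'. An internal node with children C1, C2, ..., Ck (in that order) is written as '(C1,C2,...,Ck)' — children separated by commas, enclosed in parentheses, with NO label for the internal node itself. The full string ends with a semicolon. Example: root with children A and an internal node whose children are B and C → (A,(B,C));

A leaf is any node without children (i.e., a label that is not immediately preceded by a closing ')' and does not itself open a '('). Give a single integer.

Newick: ((F,G,W),(V,K),U,(((B,C),S,D,Z),H,P));
Scan left-to-right; a leaf is any maximal label run not followed by '(':
  pos 2: leaf 'F' → count = 1
  pos 4: leaf 'G' → count = 2
  pos 6: leaf 'W' → count = 3
  pos 10: leaf 'V' → count = 4
  pos 12: leaf 'K' → count = 5
  pos 15: leaf 'U' → count = 6
  pos 20: leaf 'B' → count = 7
  pos 22: leaf 'C' → count = 8
  pos 25: leaf 'S' → count = 9
  pos 27: leaf 'D' → count = 10
  pos 29: leaf 'Z' → count = 11
  pos 32: leaf 'H' → count = 12
  pos 34: leaf 'P' → count = 13
Total leaves: 13

Answer: 13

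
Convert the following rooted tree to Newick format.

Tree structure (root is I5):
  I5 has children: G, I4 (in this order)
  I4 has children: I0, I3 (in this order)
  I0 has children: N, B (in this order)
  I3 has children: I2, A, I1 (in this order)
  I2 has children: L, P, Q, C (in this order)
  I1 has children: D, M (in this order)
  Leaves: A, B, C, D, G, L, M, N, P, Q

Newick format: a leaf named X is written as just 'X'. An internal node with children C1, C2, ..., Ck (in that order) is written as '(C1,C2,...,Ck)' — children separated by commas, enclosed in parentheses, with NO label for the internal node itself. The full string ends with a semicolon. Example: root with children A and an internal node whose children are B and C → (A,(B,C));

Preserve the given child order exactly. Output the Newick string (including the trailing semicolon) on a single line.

Answer: (G,((N,B),((L,P,Q,C),A,(D,M))));

Derivation:
internal I5 with children ['G', 'I4']
  leaf 'G' → 'G'
  internal I4 with children ['I0', 'I3']
    internal I0 with children ['N', 'B']
      leaf 'N' → 'N'
      leaf 'B' → 'B'
    → '(N,B)'
    internal I3 with children ['I2', 'A', 'I1']
      internal I2 with children ['L', 'P', 'Q', 'C']
        leaf 'L' → 'L'
        leaf 'P' → 'P'
        leaf 'Q' → 'Q'
        leaf 'C' → 'C'
      → '(L,P,Q,C)'
      leaf 'A' → 'A'
      internal I1 with children ['D', 'M']
        leaf 'D' → 'D'
        leaf 'M' → 'M'
      → '(D,M)'
    → '((L,P,Q,C),A,(D,M))'
  → '((N,B),((L,P,Q,C),A,(D,M)))'
→ '(G,((N,B),((L,P,Q,C),A,(D,M))))'
Final: (G,((N,B),((L,P,Q,C),A,(D,M))));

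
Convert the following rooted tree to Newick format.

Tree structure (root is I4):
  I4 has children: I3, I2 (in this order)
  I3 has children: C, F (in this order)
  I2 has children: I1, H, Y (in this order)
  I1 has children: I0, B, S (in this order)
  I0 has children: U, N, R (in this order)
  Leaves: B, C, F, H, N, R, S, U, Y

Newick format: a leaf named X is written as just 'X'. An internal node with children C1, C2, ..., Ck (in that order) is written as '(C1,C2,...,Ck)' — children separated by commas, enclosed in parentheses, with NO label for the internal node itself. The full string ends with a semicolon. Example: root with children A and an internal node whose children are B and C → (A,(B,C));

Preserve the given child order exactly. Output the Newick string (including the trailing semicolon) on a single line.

internal I4 with children ['I3', 'I2']
  internal I3 with children ['C', 'F']
    leaf 'C' → 'C'
    leaf 'F' → 'F'
  → '(C,F)'
  internal I2 with children ['I1', 'H', 'Y']
    internal I1 with children ['I0', 'B', 'S']
      internal I0 with children ['U', 'N', 'R']
        leaf 'U' → 'U'
        leaf 'N' → 'N'
        leaf 'R' → 'R'
      → '(U,N,R)'
      leaf 'B' → 'B'
      leaf 'S' → 'S'
    → '((U,N,R),B,S)'
    leaf 'H' → 'H'
    leaf 'Y' → 'Y'
  → '(((U,N,R),B,S),H,Y)'
→ '((C,F),(((U,N,R),B,S),H,Y))'
Final: ((C,F),(((U,N,R),B,S),H,Y));

Answer: ((C,F),(((U,N,R),B,S),H,Y));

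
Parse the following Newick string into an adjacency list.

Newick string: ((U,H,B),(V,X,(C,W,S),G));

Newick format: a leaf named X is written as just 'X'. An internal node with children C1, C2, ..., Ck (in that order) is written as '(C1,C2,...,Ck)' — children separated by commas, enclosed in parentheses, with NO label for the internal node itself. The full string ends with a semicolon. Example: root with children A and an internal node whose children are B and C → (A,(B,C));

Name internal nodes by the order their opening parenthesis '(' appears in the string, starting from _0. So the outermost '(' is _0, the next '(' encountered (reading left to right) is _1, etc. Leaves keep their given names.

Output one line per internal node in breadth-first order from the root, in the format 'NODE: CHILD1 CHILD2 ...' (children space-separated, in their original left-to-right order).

Input: ((U,H,B),(V,X,(C,W,S),G));
Scanning left-to-right, naming '(' by encounter order:
  pos 0: '(' -> open internal node _0 (depth 1)
  pos 1: '(' -> open internal node _1 (depth 2)
  pos 7: ')' -> close internal node _1 (now at depth 1)
  pos 9: '(' -> open internal node _2 (depth 2)
  pos 14: '(' -> open internal node _3 (depth 3)
  pos 20: ')' -> close internal node _3 (now at depth 2)
  pos 23: ')' -> close internal node _2 (now at depth 1)
  pos 24: ')' -> close internal node _0 (now at depth 0)
Total internal nodes: 4
BFS adjacency from root:
  _0: _1 _2
  _1: U H B
  _2: V X _3 G
  _3: C W S

Answer: _0: _1 _2
_1: U H B
_2: V X _3 G
_3: C W S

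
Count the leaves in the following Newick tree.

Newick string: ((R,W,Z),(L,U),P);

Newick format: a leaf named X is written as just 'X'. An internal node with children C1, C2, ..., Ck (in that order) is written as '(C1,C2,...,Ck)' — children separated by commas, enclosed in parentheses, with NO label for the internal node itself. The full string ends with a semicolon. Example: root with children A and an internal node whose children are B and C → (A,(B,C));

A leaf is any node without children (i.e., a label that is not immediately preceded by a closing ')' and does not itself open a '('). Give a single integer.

Answer: 6

Derivation:
Newick: ((R,W,Z),(L,U),P);
Scan left-to-right; a leaf is any maximal label run not followed by '(':
  pos 2: leaf 'R' → count = 1
  pos 4: leaf 'W' → count = 2
  pos 6: leaf 'Z' → count = 3
  pos 10: leaf 'L' → count = 4
  pos 12: leaf 'U' → count = 5
  pos 15: leaf 'P' → count = 6
Total leaves: 6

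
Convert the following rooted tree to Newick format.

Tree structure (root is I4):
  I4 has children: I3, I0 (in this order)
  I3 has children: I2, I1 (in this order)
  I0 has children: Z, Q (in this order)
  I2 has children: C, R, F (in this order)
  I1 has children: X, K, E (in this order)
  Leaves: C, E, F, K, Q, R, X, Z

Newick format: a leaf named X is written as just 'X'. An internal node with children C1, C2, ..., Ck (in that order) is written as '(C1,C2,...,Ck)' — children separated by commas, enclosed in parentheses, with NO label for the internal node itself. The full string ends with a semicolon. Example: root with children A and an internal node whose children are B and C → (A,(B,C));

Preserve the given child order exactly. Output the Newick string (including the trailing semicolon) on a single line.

internal I4 with children ['I3', 'I0']
  internal I3 with children ['I2', 'I1']
    internal I2 with children ['C', 'R', 'F']
      leaf 'C' → 'C'
      leaf 'R' → 'R'
      leaf 'F' → 'F'
    → '(C,R,F)'
    internal I1 with children ['X', 'K', 'E']
      leaf 'X' → 'X'
      leaf 'K' → 'K'
      leaf 'E' → 'E'
    → '(X,K,E)'
  → '((C,R,F),(X,K,E))'
  internal I0 with children ['Z', 'Q']
    leaf 'Z' → 'Z'
    leaf 'Q' → 'Q'
  → '(Z,Q)'
→ '(((C,R,F),(X,K,E)),(Z,Q))'
Final: (((C,R,F),(X,K,E)),(Z,Q));

Answer: (((C,R,F),(X,K,E)),(Z,Q));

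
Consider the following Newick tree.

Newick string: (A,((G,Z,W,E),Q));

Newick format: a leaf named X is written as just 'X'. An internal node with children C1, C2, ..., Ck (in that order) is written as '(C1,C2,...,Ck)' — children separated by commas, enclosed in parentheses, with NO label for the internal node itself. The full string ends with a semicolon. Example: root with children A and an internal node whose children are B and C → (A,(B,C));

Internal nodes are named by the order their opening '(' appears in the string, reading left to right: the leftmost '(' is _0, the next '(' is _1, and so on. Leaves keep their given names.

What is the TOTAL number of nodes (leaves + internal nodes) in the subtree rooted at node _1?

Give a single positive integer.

Newick: (A,((G,Z,W,E),Q));
Locate _1: it is the '(' at position 3 (the 2nd '(' reading left to right).
Query: subtree rooted at _1
_1: subtree_size = 1 + 6
  _2: subtree_size = 1 + 4
    G: subtree_size = 1 + 0
    Z: subtree_size = 1 + 0
    W: subtree_size = 1 + 0
    E: subtree_size = 1 + 0
  Q: subtree_size = 1 + 0
Total subtree size of _1: 7

Answer: 7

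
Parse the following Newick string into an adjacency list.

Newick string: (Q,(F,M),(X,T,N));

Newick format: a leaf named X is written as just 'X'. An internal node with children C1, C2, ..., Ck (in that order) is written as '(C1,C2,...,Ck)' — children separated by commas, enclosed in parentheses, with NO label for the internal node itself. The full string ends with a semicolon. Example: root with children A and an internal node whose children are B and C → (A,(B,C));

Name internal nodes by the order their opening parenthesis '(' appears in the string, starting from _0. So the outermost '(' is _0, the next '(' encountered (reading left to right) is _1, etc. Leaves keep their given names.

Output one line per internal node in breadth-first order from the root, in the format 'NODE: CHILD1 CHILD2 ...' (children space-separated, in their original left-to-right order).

Input: (Q,(F,M),(X,T,N));
Scanning left-to-right, naming '(' by encounter order:
  pos 0: '(' -> open internal node _0 (depth 1)
  pos 3: '(' -> open internal node _1 (depth 2)
  pos 7: ')' -> close internal node _1 (now at depth 1)
  pos 9: '(' -> open internal node _2 (depth 2)
  pos 15: ')' -> close internal node _2 (now at depth 1)
  pos 16: ')' -> close internal node _0 (now at depth 0)
Total internal nodes: 3
BFS adjacency from root:
  _0: Q _1 _2
  _1: F M
  _2: X T N

Answer: _0: Q _1 _2
_1: F M
_2: X T N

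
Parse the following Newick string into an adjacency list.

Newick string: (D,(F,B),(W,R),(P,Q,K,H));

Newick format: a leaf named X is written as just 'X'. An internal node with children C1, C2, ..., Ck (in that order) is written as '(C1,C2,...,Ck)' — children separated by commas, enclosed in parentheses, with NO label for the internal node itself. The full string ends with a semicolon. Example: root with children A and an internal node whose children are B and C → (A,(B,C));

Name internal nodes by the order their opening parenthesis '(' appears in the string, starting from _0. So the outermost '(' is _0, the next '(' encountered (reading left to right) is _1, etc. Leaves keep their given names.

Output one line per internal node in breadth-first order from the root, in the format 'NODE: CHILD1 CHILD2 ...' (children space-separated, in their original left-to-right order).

Answer: _0: D _1 _2 _3
_1: F B
_2: W R
_3: P Q K H

Derivation:
Input: (D,(F,B),(W,R),(P,Q,K,H));
Scanning left-to-right, naming '(' by encounter order:
  pos 0: '(' -> open internal node _0 (depth 1)
  pos 3: '(' -> open internal node _1 (depth 2)
  pos 7: ')' -> close internal node _1 (now at depth 1)
  pos 9: '(' -> open internal node _2 (depth 2)
  pos 13: ')' -> close internal node _2 (now at depth 1)
  pos 15: '(' -> open internal node _3 (depth 2)
  pos 23: ')' -> close internal node _3 (now at depth 1)
  pos 24: ')' -> close internal node _0 (now at depth 0)
Total internal nodes: 4
BFS adjacency from root:
  _0: D _1 _2 _3
  _1: F B
  _2: W R
  _3: P Q K H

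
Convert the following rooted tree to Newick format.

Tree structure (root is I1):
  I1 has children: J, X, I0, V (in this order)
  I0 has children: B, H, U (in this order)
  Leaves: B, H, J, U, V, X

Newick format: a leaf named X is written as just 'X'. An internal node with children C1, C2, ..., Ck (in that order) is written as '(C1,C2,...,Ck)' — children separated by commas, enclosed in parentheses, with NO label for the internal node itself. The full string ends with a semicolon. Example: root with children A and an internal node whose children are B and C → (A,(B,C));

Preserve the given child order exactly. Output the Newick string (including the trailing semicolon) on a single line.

internal I1 with children ['J', 'X', 'I0', 'V']
  leaf 'J' → 'J'
  leaf 'X' → 'X'
  internal I0 with children ['B', 'H', 'U']
    leaf 'B' → 'B'
    leaf 'H' → 'H'
    leaf 'U' → 'U'
  → '(B,H,U)'
  leaf 'V' → 'V'
→ '(J,X,(B,H,U),V)'
Final: (J,X,(B,H,U),V);

Answer: (J,X,(B,H,U),V);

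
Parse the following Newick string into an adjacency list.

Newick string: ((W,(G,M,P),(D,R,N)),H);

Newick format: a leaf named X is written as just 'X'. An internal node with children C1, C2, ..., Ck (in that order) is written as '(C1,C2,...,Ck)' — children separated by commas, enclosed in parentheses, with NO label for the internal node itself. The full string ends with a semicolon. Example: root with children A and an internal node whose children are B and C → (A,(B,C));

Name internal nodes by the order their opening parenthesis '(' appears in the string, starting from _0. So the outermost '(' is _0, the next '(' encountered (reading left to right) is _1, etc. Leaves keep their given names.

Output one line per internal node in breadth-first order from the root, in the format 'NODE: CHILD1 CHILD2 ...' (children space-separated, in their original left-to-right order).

Input: ((W,(G,M,P),(D,R,N)),H);
Scanning left-to-right, naming '(' by encounter order:
  pos 0: '(' -> open internal node _0 (depth 1)
  pos 1: '(' -> open internal node _1 (depth 2)
  pos 4: '(' -> open internal node _2 (depth 3)
  pos 10: ')' -> close internal node _2 (now at depth 2)
  pos 12: '(' -> open internal node _3 (depth 3)
  pos 18: ')' -> close internal node _3 (now at depth 2)
  pos 19: ')' -> close internal node _1 (now at depth 1)
  pos 22: ')' -> close internal node _0 (now at depth 0)
Total internal nodes: 4
BFS adjacency from root:
  _0: _1 H
  _1: W _2 _3
  _2: G M P
  _3: D R N

Answer: _0: _1 H
_1: W _2 _3
_2: G M P
_3: D R N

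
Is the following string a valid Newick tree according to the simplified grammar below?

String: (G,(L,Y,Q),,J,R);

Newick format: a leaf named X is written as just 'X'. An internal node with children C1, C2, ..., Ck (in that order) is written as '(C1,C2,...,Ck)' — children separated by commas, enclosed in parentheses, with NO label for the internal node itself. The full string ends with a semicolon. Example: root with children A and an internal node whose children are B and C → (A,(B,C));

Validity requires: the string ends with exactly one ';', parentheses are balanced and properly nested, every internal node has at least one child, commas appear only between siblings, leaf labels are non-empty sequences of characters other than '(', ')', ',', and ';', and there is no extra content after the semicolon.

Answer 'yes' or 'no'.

Input: (G,(L,Y,Q),,J,R);
Paren balance: 2 '(' vs 2 ')' OK
Ends with single ';': True
Full parse: FAILS (empty leaf label at pos 11)
Valid: False

Answer: no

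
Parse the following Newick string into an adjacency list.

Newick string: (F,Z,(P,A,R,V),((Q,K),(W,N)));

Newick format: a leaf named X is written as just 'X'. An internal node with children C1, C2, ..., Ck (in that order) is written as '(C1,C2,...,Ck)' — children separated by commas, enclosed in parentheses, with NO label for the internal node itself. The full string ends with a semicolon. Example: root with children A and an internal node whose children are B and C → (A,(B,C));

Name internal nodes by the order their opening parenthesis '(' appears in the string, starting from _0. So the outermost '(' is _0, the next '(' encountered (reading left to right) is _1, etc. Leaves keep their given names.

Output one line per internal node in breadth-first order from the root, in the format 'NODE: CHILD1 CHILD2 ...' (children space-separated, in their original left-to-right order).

Answer: _0: F Z _1 _2
_1: P A R V
_2: _3 _4
_3: Q K
_4: W N

Derivation:
Input: (F,Z,(P,A,R,V),((Q,K),(W,N)));
Scanning left-to-right, naming '(' by encounter order:
  pos 0: '(' -> open internal node _0 (depth 1)
  pos 5: '(' -> open internal node _1 (depth 2)
  pos 13: ')' -> close internal node _1 (now at depth 1)
  pos 15: '(' -> open internal node _2 (depth 2)
  pos 16: '(' -> open internal node _3 (depth 3)
  pos 20: ')' -> close internal node _3 (now at depth 2)
  pos 22: '(' -> open internal node _4 (depth 3)
  pos 26: ')' -> close internal node _4 (now at depth 2)
  pos 27: ')' -> close internal node _2 (now at depth 1)
  pos 28: ')' -> close internal node _0 (now at depth 0)
Total internal nodes: 5
BFS adjacency from root:
  _0: F Z _1 _2
  _1: P A R V
  _2: _3 _4
  _3: Q K
  _4: W N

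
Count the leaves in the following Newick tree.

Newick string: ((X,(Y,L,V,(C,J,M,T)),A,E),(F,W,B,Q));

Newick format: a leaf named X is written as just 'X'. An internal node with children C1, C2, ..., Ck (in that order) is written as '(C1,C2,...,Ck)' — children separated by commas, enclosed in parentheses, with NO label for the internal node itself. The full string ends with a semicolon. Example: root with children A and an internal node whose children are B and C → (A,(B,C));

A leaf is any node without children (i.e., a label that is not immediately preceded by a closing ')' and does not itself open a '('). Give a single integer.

Answer: 14

Derivation:
Newick: ((X,(Y,L,V,(C,J,M,T)),A,E),(F,W,B,Q));
Scan left-to-right; a leaf is any maximal label run not followed by '(':
  pos 2: leaf 'X' → count = 1
  pos 5: leaf 'Y' → count = 2
  pos 7: leaf 'L' → count = 3
  pos 9: leaf 'V' → count = 4
  pos 12: leaf 'C' → count = 5
  pos 14: leaf 'J' → count = 6
  pos 16: leaf 'M' → count = 7
  pos 18: leaf 'T' → count = 8
  pos 22: leaf 'A' → count = 9
  pos 24: leaf 'E' → count = 10
  pos 28: leaf 'F' → count = 11
  pos 30: leaf 'W' → count = 12
  pos 32: leaf 'B' → count = 13
  pos 34: leaf 'Q' → count = 14
Total leaves: 14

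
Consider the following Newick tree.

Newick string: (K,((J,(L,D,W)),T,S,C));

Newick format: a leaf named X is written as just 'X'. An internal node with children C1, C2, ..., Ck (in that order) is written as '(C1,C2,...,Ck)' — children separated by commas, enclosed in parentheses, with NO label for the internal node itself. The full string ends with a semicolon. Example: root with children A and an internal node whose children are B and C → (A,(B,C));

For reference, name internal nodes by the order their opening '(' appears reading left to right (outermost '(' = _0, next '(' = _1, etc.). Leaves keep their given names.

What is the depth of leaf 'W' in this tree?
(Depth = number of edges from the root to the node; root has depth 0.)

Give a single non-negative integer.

Answer: 4

Derivation:
Newick: (K,((J,(L,D,W)),T,S,C));
Naming internals by '(' encounter order: outermost '(' = _0, next = _1, ...
Query node: W
Path from root: _0 -> _1 -> _2 -> _3 -> W
Depth of W: 4 (number of edges from root)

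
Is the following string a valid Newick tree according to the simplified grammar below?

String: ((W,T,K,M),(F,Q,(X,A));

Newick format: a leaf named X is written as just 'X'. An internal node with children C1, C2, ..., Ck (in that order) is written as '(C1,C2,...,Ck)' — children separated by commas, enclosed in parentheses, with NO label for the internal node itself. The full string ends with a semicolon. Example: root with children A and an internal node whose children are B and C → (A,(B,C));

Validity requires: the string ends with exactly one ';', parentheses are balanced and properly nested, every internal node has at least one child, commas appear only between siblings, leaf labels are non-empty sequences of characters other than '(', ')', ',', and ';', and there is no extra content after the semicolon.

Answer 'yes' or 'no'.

Input: ((W,T,K,M),(F,Q,(X,A));
Paren balance: 4 '(' vs 3 ')' MISMATCH
Ends with single ';': True
Full parse: FAILS (expected , or ) at pos 22)
Valid: False

Answer: no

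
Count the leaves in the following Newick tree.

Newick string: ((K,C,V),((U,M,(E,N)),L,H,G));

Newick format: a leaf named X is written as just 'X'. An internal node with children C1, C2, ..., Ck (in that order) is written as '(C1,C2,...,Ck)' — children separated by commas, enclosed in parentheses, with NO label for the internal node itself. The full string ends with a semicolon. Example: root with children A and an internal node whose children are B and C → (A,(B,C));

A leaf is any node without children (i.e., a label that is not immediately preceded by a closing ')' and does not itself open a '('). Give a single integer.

Answer: 10

Derivation:
Newick: ((K,C,V),((U,M,(E,N)),L,H,G));
Scan left-to-right; a leaf is any maximal label run not followed by '(':
  pos 2: leaf 'K' → count = 1
  pos 4: leaf 'C' → count = 2
  pos 6: leaf 'V' → count = 3
  pos 11: leaf 'U' → count = 4
  pos 13: leaf 'M' → count = 5
  pos 16: leaf 'E' → count = 6
  pos 18: leaf 'N' → count = 7
  pos 22: leaf 'L' → count = 8
  pos 24: leaf 'H' → count = 9
  pos 26: leaf 'G' → count = 10
Total leaves: 10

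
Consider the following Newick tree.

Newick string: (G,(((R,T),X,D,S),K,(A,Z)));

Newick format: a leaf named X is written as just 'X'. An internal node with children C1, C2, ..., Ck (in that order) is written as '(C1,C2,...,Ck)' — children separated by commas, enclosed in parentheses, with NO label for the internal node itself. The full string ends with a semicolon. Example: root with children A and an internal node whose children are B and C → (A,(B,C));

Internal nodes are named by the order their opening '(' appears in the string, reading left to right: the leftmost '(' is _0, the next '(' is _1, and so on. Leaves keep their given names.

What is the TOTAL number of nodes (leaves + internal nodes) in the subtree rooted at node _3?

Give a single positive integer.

Answer: 3

Derivation:
Newick: (G,(((R,T),X,D,S),K,(A,Z)));
Locate _3: it is the '(' at position 5 (the 4th '(' reading left to right).
Query: subtree rooted at _3
_3: subtree_size = 1 + 2
  R: subtree_size = 1 + 0
  T: subtree_size = 1 + 0
Total subtree size of _3: 3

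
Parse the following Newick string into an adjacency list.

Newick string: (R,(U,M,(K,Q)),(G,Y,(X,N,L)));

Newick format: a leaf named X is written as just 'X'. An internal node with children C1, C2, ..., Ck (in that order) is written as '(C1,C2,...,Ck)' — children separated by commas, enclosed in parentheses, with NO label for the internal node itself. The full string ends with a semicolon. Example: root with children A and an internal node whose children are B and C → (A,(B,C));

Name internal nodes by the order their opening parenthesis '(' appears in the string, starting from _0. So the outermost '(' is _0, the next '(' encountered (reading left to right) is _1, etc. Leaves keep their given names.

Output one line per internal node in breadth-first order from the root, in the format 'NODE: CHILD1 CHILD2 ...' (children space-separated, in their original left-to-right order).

Input: (R,(U,M,(K,Q)),(G,Y,(X,N,L)));
Scanning left-to-right, naming '(' by encounter order:
  pos 0: '(' -> open internal node _0 (depth 1)
  pos 3: '(' -> open internal node _1 (depth 2)
  pos 8: '(' -> open internal node _2 (depth 3)
  pos 12: ')' -> close internal node _2 (now at depth 2)
  pos 13: ')' -> close internal node _1 (now at depth 1)
  pos 15: '(' -> open internal node _3 (depth 2)
  pos 20: '(' -> open internal node _4 (depth 3)
  pos 26: ')' -> close internal node _4 (now at depth 2)
  pos 27: ')' -> close internal node _3 (now at depth 1)
  pos 28: ')' -> close internal node _0 (now at depth 0)
Total internal nodes: 5
BFS adjacency from root:
  _0: R _1 _3
  _1: U M _2
  _3: G Y _4
  _2: K Q
  _4: X N L

Answer: _0: R _1 _3
_1: U M _2
_3: G Y _4
_2: K Q
_4: X N L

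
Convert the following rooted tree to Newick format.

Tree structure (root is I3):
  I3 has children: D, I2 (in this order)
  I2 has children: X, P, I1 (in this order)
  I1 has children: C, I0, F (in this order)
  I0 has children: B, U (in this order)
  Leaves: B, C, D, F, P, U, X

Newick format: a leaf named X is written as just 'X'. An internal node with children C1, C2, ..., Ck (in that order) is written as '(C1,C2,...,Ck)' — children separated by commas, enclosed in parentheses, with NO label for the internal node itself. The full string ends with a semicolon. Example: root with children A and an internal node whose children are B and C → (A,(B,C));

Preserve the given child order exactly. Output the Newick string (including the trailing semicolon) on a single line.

internal I3 with children ['D', 'I2']
  leaf 'D' → 'D'
  internal I2 with children ['X', 'P', 'I1']
    leaf 'X' → 'X'
    leaf 'P' → 'P'
    internal I1 with children ['C', 'I0', 'F']
      leaf 'C' → 'C'
      internal I0 with children ['B', 'U']
        leaf 'B' → 'B'
        leaf 'U' → 'U'
      → '(B,U)'
      leaf 'F' → 'F'
    → '(C,(B,U),F)'
  → '(X,P,(C,(B,U),F))'
→ '(D,(X,P,(C,(B,U),F)))'
Final: (D,(X,P,(C,(B,U),F)));

Answer: (D,(X,P,(C,(B,U),F)));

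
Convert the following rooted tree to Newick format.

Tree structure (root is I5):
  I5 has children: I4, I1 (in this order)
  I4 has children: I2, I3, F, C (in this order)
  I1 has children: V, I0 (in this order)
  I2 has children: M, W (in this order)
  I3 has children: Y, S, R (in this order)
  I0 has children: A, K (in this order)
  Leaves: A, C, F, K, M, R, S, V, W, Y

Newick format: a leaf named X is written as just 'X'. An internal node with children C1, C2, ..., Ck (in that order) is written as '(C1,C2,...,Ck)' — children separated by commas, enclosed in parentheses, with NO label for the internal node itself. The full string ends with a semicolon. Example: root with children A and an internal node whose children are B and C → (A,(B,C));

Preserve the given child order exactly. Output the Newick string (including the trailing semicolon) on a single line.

internal I5 with children ['I4', 'I1']
  internal I4 with children ['I2', 'I3', 'F', 'C']
    internal I2 with children ['M', 'W']
      leaf 'M' → 'M'
      leaf 'W' → 'W'
    → '(M,W)'
    internal I3 with children ['Y', 'S', 'R']
      leaf 'Y' → 'Y'
      leaf 'S' → 'S'
      leaf 'R' → 'R'
    → '(Y,S,R)'
    leaf 'F' → 'F'
    leaf 'C' → 'C'
  → '((M,W),(Y,S,R),F,C)'
  internal I1 with children ['V', 'I0']
    leaf 'V' → 'V'
    internal I0 with children ['A', 'K']
      leaf 'A' → 'A'
      leaf 'K' → 'K'
    → '(A,K)'
  → '(V,(A,K))'
→ '(((M,W),(Y,S,R),F,C),(V,(A,K)))'
Final: (((M,W),(Y,S,R),F,C),(V,(A,K)));

Answer: (((M,W),(Y,S,R),F,C),(V,(A,K)));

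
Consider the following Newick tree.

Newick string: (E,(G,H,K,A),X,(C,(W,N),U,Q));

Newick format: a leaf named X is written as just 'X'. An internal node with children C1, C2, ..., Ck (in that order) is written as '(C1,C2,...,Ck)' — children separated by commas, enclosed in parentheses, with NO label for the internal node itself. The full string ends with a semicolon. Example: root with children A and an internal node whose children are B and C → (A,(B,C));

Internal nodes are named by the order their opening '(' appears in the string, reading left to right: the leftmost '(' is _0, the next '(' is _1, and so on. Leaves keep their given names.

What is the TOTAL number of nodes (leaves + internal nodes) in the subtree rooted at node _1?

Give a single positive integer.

Newick: (E,(G,H,K,A),X,(C,(W,N),U,Q));
Locate _1: it is the '(' at position 3 (the 2nd '(' reading left to right).
Query: subtree rooted at _1
_1: subtree_size = 1 + 4
  G: subtree_size = 1 + 0
  H: subtree_size = 1 + 0
  K: subtree_size = 1 + 0
  A: subtree_size = 1 + 0
Total subtree size of _1: 5

Answer: 5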